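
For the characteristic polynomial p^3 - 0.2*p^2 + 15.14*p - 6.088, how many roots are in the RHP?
p^3 - 0.2*p^2 + 15.14*p - 6.088 = (p - 0.4)(p^2 + 0.2*p + 15.22). Poles: -0.1 + 3.9j, -0.1 - 3.9j, 0.4. RHP poles (Re>0): 1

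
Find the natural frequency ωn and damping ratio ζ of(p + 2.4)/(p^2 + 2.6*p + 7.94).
Underdamped: complex pole -1.3 + 2.5j. ωn = |pole| = 2.818, ζ = -Re(pole)/ωn = 0.4614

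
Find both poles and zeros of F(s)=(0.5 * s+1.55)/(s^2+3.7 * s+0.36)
Set denominator = 0: s^2 + 3.7*s + 0.36 = (s + 0.1)(s + 3.6) = 0 → Poles: -0.1, -3.6
Set numerator = 0: 0.5*s + 1.55 = 0 → Zeros: -3.1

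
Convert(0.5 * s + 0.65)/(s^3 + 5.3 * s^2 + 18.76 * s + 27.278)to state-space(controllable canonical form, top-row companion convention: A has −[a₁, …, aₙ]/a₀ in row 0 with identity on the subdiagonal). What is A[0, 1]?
Reachable canonical form for den = s^3 + 5.3*s^2 + 18.76*s + 27.278: top row of A = -[a₁,a₂,...,aₙ]/a₀, ones on the subdiagonal, zeros elsewhere.
A = [[-5.3, -18.76, -27.278], [1, 0, 0], [0, 1, 0]].
A[0,1] = -18.76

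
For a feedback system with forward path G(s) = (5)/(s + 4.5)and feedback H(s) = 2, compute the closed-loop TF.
Closed-loop T = G/(1+GH).
Numerator: G_num * H_den = 5.
Denominator: G_den * H_den + G_num * H_num = (s + 4.5) + (10) = s + 14.5.
T(s) = (5)/(s + 14.5)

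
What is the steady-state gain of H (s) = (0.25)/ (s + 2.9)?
DC gain = H(0) = num(0)/den(0) = 0.25/2.9 = 0.08621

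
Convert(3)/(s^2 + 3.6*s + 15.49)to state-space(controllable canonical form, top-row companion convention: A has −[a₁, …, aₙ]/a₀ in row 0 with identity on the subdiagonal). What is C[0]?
Reachable canonical form: C = numerator coefficients (right-aligned, zero-padded to length n).
num = 3, C = [[0, 3]].
C[0] = 0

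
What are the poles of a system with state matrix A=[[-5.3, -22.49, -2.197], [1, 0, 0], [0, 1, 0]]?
Eigenvalues solve det(λI - A) = 0.
Characteristic polynomial: λ^3 + 5.3*λ^2 + 22.49*λ + 2.197 = 0.
Factor: (λ + 0.1)(λ^2 + 5.2*λ + 21.97) = 0.
Roots: -0.1, -2.6 + 3.9j, -2.6 - 3.9j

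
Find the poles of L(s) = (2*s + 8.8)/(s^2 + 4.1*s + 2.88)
Set denominator = 0: s^2 + 4.1*s + 2.88 = (s + 3.2)(s + 0.9) = 0 → Poles: -0.9, -3.2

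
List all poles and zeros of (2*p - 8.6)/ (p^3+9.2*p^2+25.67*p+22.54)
Set denominator = 0: p^3 + 9.2*p^2 + 25.67*p + 22.54 = (p + 2.3)(p + 2)(p + 4.9) = 0 → Poles: -2, -2.3, -4.9
Set numerator = 0: 2*p - 8.6 = 0 → Zeros: 4.3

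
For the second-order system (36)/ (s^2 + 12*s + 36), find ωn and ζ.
Standard form: ωn²/(s²+2ζωn·s+ωn²).
const=36=ωn² → ωn=6, s coeff=12=2ζωn → ζ=1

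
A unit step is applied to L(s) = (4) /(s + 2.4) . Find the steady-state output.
FVT: lim_{t→∞} y(t) = lim_{s→0} s*Y(s) where Y(s) = L(s)/s.
= lim_{s→0} L(s) = L(0) = num(0)/den(0) = 4/2.4 = 1.667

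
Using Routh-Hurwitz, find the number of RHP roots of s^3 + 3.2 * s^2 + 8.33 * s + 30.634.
Routh array:
s^3: [1, 8.33]; s^2: [3.2, 30.634]; s^1: [-1.24312]; s^0: [30.634]
First column: [1, 3.2, -1.24312, 30.634]. Sign changes = RHP roots = 2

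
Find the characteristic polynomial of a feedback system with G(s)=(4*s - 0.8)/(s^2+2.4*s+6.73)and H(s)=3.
Characteristic poly = G_den * H_den + G_num * H_num = (s^2 + 2.4*s + 6.73) + (12*s - 2.4) = s^2 + 14.4*s + 4.33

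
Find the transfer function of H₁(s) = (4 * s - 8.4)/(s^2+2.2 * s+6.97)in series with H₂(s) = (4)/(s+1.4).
Series: H = H₁ · H₂ = (n₁·n₂)/(d₁·d₂).
Num: n₁·n₂ = 16*s - 33.6. Den: d₁·d₂ = s^3 + 3.6*s^2 + 10.05*s + 9.758.
H(s) = (16*s - 33.6)/(s^3 + 3.6*s^2 + 10.05*s + 9.758)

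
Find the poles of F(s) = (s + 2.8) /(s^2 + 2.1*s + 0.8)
Set denominator = 0: s^2 + 2.1*s + 0.8 = (s + 1.6)(s + 0.5) = 0 → Poles: -0.5, -1.6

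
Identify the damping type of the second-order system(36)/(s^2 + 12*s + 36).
Standard form: ωn²/(s²+2ζωn·s+ωn²) gives ωn=6, ζ=1.
Critically damped (ζ = 1)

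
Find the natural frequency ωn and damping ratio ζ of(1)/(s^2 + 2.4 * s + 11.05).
Underdamped: complex pole -1.2 + 3.1j. ωn = |pole| = 3.324, ζ = -Re(pole)/ωn = 0.361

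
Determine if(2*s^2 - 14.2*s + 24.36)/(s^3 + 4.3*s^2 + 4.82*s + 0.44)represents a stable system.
Denominator: s^3 + 4.3*s^2 + 4.82*s + 0.44 = (s + 2)(s + 2.2)(s + 0.1). Poles: -0.1, -2, -2.2. All Re(p)<0: Yes (stable)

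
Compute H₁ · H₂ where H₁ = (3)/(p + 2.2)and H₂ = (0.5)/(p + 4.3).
Series: H = H₁ · H₂ = (n₁·n₂)/(d₁·d₂).
Num: n₁·n₂ = 1.5. Den: d₁·d₂ = p^2 + 6.5*p + 9.46.
H(p) = (1.5)/(p^2 + 6.5*p + 9.46)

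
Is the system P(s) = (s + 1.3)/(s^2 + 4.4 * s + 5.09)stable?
Denominator: s^2 + 4.4*s + 5.09. Poles: -2.2 + 0.5j, -2.2 - 0.5j. All Re(p)<0: Yes (stable)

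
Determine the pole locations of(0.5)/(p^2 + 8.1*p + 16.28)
Set denominator = 0: p^2 + 8.1*p + 16.28 = (p + 4.4)(p + 3.7) = 0 → Poles: -3.7, -4.4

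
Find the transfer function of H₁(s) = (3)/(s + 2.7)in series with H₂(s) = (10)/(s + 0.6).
Series: H = H₁ · H₂ = (n₁·n₂)/(d₁·d₂).
Num: n₁·n₂ = 30. Den: d₁·d₂ = s^2 + 3.3*s + 1.62.
H(s) = (30)/(s^2 + 3.3*s + 1.62)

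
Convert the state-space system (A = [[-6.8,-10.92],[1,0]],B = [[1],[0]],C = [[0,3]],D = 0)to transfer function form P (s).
P(s) = C(sI - A)⁻¹B + D.
Characteristic polynomial det(sI - A) = s^2 + 6.8*s + 10.92.
Numerator from C·adj(sI-A)·B + D·det(sI-A) = 3.
P(s) = (3)/(s^2 + 6.8*s + 10.92)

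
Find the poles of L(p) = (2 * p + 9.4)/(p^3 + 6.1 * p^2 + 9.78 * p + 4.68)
Set denominator = 0: p^3 + 6.1*p^2 + 9.78*p + 4.68 = (p + 1.2)(p + 3.9)(p + 1) = 0 → Poles: -1, -1.2, -3.9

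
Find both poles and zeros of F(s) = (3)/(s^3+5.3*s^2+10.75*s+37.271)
Set denominator = 0: s^3 + 5.3*s^2 + 10.75*s + 37.271 = (s + 4.7)(s^2 + 0.6*s + 7.93) = 0 → Poles: -0.3 + 2.8j, -0.3 - 2.8j, -4.7
Numerator is a nonzero constant (3) → Zeros: none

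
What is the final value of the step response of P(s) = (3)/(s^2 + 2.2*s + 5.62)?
FVT: lim_{t→∞} y(t) = lim_{s→0} s*Y(s) where Y(s) = P(s)/s.
= lim_{s→0} P(s) = P(0) = num(0)/den(0) = 3/5.62 = 0.5338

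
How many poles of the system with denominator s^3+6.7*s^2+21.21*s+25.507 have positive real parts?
s^3 + 6.7*s^2 + 21.21*s + 25.507 = (s + 2.3)(s^2 + 4.4*s + 11.09). Poles: -2.2 + 2.5j, -2.2 - 2.5j, -2.3. RHP poles (Re>0): 0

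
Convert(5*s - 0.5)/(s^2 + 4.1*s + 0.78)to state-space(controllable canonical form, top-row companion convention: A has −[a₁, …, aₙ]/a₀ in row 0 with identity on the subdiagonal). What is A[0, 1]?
Reachable canonical form for den = s^2 + 4.1*s + 0.78: top row of A = -[a₁,a₂,...,aₙ]/a₀, ones on the subdiagonal, zeros elsewhere.
A = [[-4.1, -0.78], [1, 0]].
A[0,1] = -0.78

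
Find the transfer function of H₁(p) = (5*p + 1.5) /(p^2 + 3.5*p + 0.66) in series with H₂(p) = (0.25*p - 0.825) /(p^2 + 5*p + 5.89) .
Series: H = H₁ · H₂ = (n₁·n₂)/(d₁·d₂).
Num: n₁·n₂ = 1.25*p^2 - 3.75*p - 1.2375. Den: d₁·d₂ = p^4 + 8.5*p^3 + 24.05*p^2 + 23.915*p + 3.8874.
H(p) = (1.25*p^2 - 3.75*p - 1.2375)/(p^4 + 8.5*p^3 + 24.05*p^2 + 23.915*p + 3.8874)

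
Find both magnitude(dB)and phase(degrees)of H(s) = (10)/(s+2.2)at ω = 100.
Substitute s = j*100: H(j100) = 0.00219894 - 0.0999516j.
|H| = 20*log₁₀(sqrt(Re²+Im²)) = -20.00 dB.
∠H = atan2(Im, Re) = -88.74°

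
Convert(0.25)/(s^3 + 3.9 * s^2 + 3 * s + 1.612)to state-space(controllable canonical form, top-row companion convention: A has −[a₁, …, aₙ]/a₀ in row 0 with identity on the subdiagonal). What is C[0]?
Reachable canonical form: C = numerator coefficients (right-aligned, zero-padded to length n).
num = 0.25, C = [[0, 0, 0.25]].
C[0] = 0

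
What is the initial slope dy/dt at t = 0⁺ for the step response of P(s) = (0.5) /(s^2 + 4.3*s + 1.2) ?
IVT: y'(0⁺) = lim_{s→∞} s²·Y(s) = lim_{s→∞} s·P(s).
deg(num) = 0, deg(den) = 2, relative degree = 2 ≥ 2, so s·P(s) → 0. Initial slope = 0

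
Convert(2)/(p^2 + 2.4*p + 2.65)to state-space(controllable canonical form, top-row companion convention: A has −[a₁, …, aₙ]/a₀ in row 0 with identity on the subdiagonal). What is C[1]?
Reachable canonical form: C = numerator coefficients (right-aligned, zero-padded to length n).
num = 2, C = [[0, 2]].
C[1] = 2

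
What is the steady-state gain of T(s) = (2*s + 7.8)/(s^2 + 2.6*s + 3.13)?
DC gain = T(0) = num(0)/den(0) = 7.8/3.13 = 2.492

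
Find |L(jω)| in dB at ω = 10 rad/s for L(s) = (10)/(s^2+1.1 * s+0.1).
Substitute s = j*10: L(j10) = -0.098901 - 0.01089j.
|L(j10)| = sqrt(Re² + Im²) = 0.0995.
20*log₁₀(0.0995) = -20.04 dB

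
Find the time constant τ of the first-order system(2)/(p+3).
First-order system: τ = -1/pole. Pole = -3. τ = -1/(-3) = 0.3333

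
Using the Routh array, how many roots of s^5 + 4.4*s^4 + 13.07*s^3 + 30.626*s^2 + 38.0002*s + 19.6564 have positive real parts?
Routh array:
s^5: [1, 13.07, 38.0002]; s^4: [4.4, 30.626, 19.6564]; s^3: [6.10955, 33.5328]; s^2: [6.47617, 19.6564]; s^1: [14.9892]; s^0: [19.6564]
First column: [1, 4.4, 6.10955, 6.47617, 14.9892, 19.6564]. Sign changes = RHP roots = 0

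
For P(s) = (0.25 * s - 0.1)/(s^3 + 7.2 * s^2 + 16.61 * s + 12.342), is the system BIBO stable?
Denominator: s^3 + 7.2*s^2 + 16.61*s + 12.342 = (s + 3.3)(s + 1.7)(s + 2.2). Poles: -1.7, -2.2, -3.3. All Re(p)<0: Yes (stable)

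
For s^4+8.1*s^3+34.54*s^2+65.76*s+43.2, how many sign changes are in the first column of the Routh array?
Routh array:
s^4: [1, 34.54, 43.2]; s^3: [8.1, 65.76]; s^2: [26.4215, 43.2]; s^1: [52.5162]; s^0: [43.2]
First column: [1, 8.1, 26.4215, 52.5162, 43.2]. Sign changes = 0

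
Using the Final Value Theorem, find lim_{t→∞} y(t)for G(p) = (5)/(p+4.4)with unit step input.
FVT: lim_{t→∞} y(t) = lim_{p→0} p*Y(p) where Y(p) = G(p)/p.
= lim_{p→0} G(p) = G(0) = num(0)/den(0) = 5/4.4 = 1.136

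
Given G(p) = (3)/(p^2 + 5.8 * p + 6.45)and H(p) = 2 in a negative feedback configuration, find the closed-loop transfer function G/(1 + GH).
Closed-loop T = G/(1+GH).
Numerator: G_num * H_den = 3.
Denominator: G_den * H_den + G_num * H_num = (p^2 + 5.8*p + 6.45) + (6) = p^2 + 5.8*p + 12.45.
T(p) = (3)/(p^2 + 5.8*p + 12.45)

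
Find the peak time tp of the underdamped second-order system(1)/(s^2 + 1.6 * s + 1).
Standard form: ωn²/(s²+2ζωn·s+ωn²) → ωn = 1, ζ = 0.8.
ωd = ωn·√(1-ζ²) = 1·√(1-0.8²) = 0.6.
tp = π/ωd = π/0.6 = 5.236 s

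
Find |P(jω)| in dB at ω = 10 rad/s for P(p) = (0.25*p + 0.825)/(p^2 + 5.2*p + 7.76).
Substitute p = j*10: P(j10) = 0.00480743 - 0.024393j.
|P(j10)| = sqrt(Re² + Im²) = 0.02486.
20*log₁₀(0.02486) = -32.09 dB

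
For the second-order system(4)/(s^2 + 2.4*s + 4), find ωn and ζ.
Standard form: ωn²/(s²+2ζωn·s+ωn²).
const=4=ωn² → ωn=2, s coeff=2.4=2ζωn → ζ=0.6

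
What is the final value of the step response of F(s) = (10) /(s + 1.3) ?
FVT: lim_{t→∞} y(t) = lim_{s→0} s*Y(s) where Y(s) = F(s)/s.
= lim_{s→0} F(s) = F(0) = num(0)/den(0) = 10/1.3 = 7.692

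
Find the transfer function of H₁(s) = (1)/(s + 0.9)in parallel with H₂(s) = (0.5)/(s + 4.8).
Parallel: H = H₁ + H₂ = (n₁·d₂ + n₂·d₁)/(d₁·d₂).
n₁·d₂ = s + 4.8. n₂·d₁ = 0.5*s + 0.45. Sum = 1.5*s + 5.25. d₁·d₂ = s^2 + 5.7*s + 4.32.
H(s) = (1.5*s + 5.25)/(s^2 + 5.7*s + 4.32)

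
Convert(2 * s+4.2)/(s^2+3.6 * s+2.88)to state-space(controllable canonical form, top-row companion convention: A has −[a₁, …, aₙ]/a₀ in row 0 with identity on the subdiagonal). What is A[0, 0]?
Reachable canonical form for den = s^2 + 3.6*s + 2.88: top row of A = -[a₁,a₂,...,aₙ]/a₀, ones on the subdiagonal, zeros elsewhere.
A = [[-3.6, -2.88], [1, 0]].
A[0,0] = -3.6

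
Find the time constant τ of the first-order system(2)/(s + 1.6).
First-order system: τ = -1/pole. Pole = -1.6. τ = -1/(-1.6) = 0.625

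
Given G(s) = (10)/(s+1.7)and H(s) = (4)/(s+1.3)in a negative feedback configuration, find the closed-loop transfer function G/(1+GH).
Closed-loop T = G/(1+GH).
Numerator: G_num * H_den = 10*s + 13.
Denominator: G_den * H_den + G_num * H_num = (s^2 + 3*s + 2.21) + (40) = s^2 + 3*s + 42.21.
T(s) = (10*s + 13)/(s^2 + 3*s + 42.21)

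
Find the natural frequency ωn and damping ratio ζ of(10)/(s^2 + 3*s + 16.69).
Underdamped: complex pole -1.5 + 3.8j. ωn = |pole| = 4.085, ζ = -Re(pole)/ωn = 0.3672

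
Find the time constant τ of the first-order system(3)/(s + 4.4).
First-order system: τ = -1/pole. Pole = -4.4. τ = -1/(-4.4) = 0.2273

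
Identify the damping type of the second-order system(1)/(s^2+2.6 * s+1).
Standard form: ωn²/(s²+2ζωn·s+ωn²) gives ωn=1, ζ=1.3.
Overdamped (ζ = 1.3 > 1)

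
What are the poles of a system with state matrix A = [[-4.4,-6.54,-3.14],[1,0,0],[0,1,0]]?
Eigenvalues solve det(λI - A) = 0.
Characteristic polynomial: λ^3 + 4.4*λ^2 + 6.54*λ + 3.14 = 0.
Factor: (λ + 1)(λ^2 + 3.4*λ + 3.14) = 0.
Roots: -1, -1.7 + 0.5j, -1.7 - 0.5j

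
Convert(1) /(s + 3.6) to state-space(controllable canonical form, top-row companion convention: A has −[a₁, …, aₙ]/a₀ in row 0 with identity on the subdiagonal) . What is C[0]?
Reachable canonical form: C = numerator coefficients (right-aligned, zero-padded to length n).
num = 1, C = [[1]].
C[0] = 1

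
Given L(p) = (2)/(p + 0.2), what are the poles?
Set denominator = 0: p + 0.2 = 0 → Poles: -0.2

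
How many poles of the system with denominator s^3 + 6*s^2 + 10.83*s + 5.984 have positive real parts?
s^3 + 6*s^2 + 10.83*s + 5.984 = (s + 1.7)(s + 1.1)(s + 3.2). Poles: -1.1, -1.7, -3.2. RHP poles (Re>0): 0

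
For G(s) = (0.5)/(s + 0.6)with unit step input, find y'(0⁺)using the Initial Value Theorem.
IVT: y'(0⁺) = lim_{s→∞} s²·Y(s) = lim_{s→∞} s·G(s).
deg(num) = 0, deg(den) = 1, relative degree = 1, so s·G(s) → (leading num)/(leading den) = 0.5/1 = 0.5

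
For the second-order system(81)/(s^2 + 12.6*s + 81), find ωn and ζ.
Standard form: ωn²/(s²+2ζωn·s+ωn²).
const=81=ωn² → ωn=9, s coeff=12.6=2ζωn → ζ=0.7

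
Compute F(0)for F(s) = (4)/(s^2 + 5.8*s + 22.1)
DC gain = F(0) = num(0)/den(0) = 4/22.1 = 0.181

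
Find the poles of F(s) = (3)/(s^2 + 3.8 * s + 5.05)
Set denominator = 0: s^2 + 3.8*s + 5.05 = 0 → Poles: -1.9 + 1.2j, -1.9 - 1.2j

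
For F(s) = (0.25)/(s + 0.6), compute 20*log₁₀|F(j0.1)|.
Substitute s = j*0.1: F(j0.1) = 0.405405 - 0.0675676j.
|F(j0.1)| = sqrt(Re² + Im²) = 0.411.
20*log₁₀(0.411) = -7.72 dB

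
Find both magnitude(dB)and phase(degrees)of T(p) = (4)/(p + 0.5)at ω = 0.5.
Substitute p = j*0.5: T(j0.5) = 4 - 4j.
|T| = 20*log₁₀(sqrt(Re²+Im²)) = 15.05 dB.
∠T = atan2(Im, Re) = -45.00°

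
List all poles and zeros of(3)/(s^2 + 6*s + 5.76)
Set denominator = 0: s^2 + 6*s + 5.76 = (s + 1.2)(s + 4.8) = 0 → Poles: -1.2, -4.8
Numerator is a nonzero constant (3) → Zeros: none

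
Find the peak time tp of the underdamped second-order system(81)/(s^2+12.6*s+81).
Standard form: ωn²/(s²+2ζωn·s+ωn²) → ωn = 9, ζ = 0.7.
ωd = ωn·√(1-ζ²) = 9·√(1-0.7²) = 6.427.
tp = π/ωd = π/6.427 = 0.4888 s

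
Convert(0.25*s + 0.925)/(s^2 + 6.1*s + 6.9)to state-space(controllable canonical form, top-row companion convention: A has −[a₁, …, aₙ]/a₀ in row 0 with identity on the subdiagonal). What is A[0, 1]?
Reachable canonical form for den = s^2 + 6.1*s + 6.9: top row of A = -[a₁,a₂,...,aₙ]/a₀, ones on the subdiagonal, zeros elsewhere.
A = [[-6.1, -6.9], [1, 0]].
A[0,1] = -6.9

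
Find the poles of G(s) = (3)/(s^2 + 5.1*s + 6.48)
Set denominator = 0: s^2 + 5.1*s + 6.48 = (s + 2.4)(s + 2.7) = 0 → Poles: -2.4, -2.7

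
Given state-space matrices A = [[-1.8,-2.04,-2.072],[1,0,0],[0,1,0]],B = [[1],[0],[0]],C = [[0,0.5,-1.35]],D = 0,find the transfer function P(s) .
P(s) = C(sI - A)⁻¹B + D.
Characteristic polynomial det(sI - A) = s^3 + 1.8*s^2 + 2.04*s + 2.072.
Numerator from C·adj(sI-A)·B + D·det(sI-A) = 0.5*s - 1.35.
P(s) = (0.5*s - 1.35)/(s^3 + 1.8*s^2 + 2.04*s + 2.072)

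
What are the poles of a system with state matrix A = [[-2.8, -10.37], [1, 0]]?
Eigenvalues solve det(λI - A) = 0.
Characteristic polynomial: λ^2 + 2.8*λ + 10.37 = 0.
Roots: -1.4 + 2.9j, -1.4 - 2.9j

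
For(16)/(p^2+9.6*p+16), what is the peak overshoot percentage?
Standard form: ωn²/(p²+2ζωn·p+ωn²) → ωn = 4, ζ = 1.2.
ζ ≥ 1, so the response is non-oscillatory: peak overshoot = 0%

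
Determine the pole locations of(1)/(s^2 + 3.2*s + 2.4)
Set denominator = 0: s^2 + 3.2*s + 2.4 = (s + 1.2)(s + 2) = 0 → Poles: -1.2, -2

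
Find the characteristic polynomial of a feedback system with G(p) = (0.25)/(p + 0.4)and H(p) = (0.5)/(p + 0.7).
Characteristic poly = G_den * H_den + G_num * H_num = (p^2 + 1.1*p + 0.28) + (0.125) = p^2 + 1.1*p + 0.405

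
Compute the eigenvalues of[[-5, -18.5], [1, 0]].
Eigenvalues solve det(λI - A) = 0.
Characteristic polynomial: λ^2 + 5*λ + 18.5 = 0.
Roots: -2.5 + 3.5j, -2.5 - 3.5j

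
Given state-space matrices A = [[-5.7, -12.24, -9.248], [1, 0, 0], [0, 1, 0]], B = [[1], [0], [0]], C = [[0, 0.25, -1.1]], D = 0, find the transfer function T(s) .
T(s) = C(sI - A)⁻¹B + D.
Characteristic polynomial det(sI - A) = s^3 + 5.7*s^2 + 12.24*s + 9.248.
Numerator from C·adj(sI-A)·B + D·det(sI-A) = 0.25*s - 1.1.
T(s) = (0.25*s - 1.1)/(s^3 + 5.7*s^2 + 12.24*s + 9.248)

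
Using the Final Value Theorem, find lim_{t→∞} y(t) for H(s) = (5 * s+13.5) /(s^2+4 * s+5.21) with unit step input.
FVT: lim_{t→∞} y(t) = lim_{s→0} s*Y(s) where Y(s) = H(s)/s.
= lim_{s→0} H(s) = H(0) = num(0)/den(0) = 13.5/5.21 = 2.591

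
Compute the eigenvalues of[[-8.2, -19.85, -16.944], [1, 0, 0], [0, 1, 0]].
Eigenvalues solve det(λI - A) = 0.
Characteristic polynomial: λ^3 + 8.2*λ^2 + 19.85*λ + 16.944 = 0.
Factor: (λ + 4.8)(λ^2 + 3.4*λ + 3.53) = 0.
Roots: -1.7 + 0.8j, -1.7 - 0.8j, -4.8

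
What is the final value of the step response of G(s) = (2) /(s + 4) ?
FVT: lim_{t→∞} y(t) = lim_{s→0} s*Y(s) where Y(s) = G(s)/s.
= lim_{s→0} G(s) = G(0) = num(0)/den(0) = 2/4 = 0.5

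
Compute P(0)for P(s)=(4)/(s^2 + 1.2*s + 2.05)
DC gain = P(0) = num(0)/den(0) = 4/2.05 = 1.951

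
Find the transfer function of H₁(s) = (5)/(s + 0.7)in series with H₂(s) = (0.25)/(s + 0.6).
Series: H = H₁ · H₂ = (n₁·n₂)/(d₁·d₂).
Num: n₁·n₂ = 1.25. Den: d₁·d₂ = s^2 + 1.3*s + 0.42.
H(s) = (1.25)/(s^2 + 1.3*s + 0.42)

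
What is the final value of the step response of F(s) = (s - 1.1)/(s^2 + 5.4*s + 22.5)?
FVT: lim_{t→∞} y(t) = lim_{s→0} s*Y(s) where Y(s) = F(s)/s.
= lim_{s→0} F(s) = F(0) = num(0)/den(0) = -1.1/22.5 = -0.04889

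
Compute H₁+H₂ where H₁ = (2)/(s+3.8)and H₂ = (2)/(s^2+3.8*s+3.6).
Parallel: H = H₁ + H₂ = (n₁·d₂ + n₂·d₁)/(d₁·d₂).
n₁·d₂ = 2*s^2 + 7.6*s + 7.2. n₂·d₁ = 2*s + 7.6. Sum = 2*s^2 + 9.6*s + 14.8. d₁·d₂ = s^3 + 7.6*s^2 + 18.04*s + 13.68.
H(s) = (2*s^2 + 9.6*s + 14.8)/(s^3 + 7.6*s^2 + 18.04*s + 13.68)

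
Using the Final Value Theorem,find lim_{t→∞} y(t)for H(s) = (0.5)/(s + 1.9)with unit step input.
FVT: lim_{t→∞} y(t) = lim_{s→0} s*Y(s) where Y(s) = H(s)/s.
= lim_{s→0} H(s) = H(0) = num(0)/den(0) = 0.5/1.9 = 0.2632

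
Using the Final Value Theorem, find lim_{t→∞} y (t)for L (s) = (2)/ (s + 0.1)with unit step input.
FVT: lim_{t→∞} y(t) = lim_{s→0} s*Y(s) where Y(s) = L(s)/s.
= lim_{s→0} L(s) = L(0) = num(0)/den(0) = 2/0.1 = 20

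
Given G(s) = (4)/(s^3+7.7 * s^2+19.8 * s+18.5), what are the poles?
Set denominator = 0: s^3 + 7.7*s^2 + 19.8*s + 18.5 = (s + 3.7)(s^2 + 4*s + 5) = 0 → Poles: -2 + 1j, -2 - 1j, -3.7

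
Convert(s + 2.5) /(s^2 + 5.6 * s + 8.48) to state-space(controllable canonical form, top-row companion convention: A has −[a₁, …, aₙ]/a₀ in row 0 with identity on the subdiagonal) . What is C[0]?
Reachable canonical form: C = numerator coefficients (right-aligned, zero-padded to length n).
num = s + 2.5, C = [[1, 2.5]].
C[0] = 1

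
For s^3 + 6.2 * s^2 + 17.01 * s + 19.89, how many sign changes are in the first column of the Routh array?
Routh array:
s^3: [1, 17.01]; s^2: [6.2, 19.89]; s^1: [13.8019]; s^0: [19.89]
First column: [1, 6.2, 13.8019, 19.89]. Sign changes = 0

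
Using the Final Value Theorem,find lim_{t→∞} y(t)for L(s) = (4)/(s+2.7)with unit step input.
FVT: lim_{t→∞} y(t) = lim_{s→0} s*Y(s) where Y(s) = L(s)/s.
= lim_{s→0} L(s) = L(0) = num(0)/den(0) = 4/2.7 = 1.481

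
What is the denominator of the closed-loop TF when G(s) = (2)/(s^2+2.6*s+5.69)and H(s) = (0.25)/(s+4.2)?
Characteristic poly = G_den * H_den + G_num * H_num = (s^3 + 6.8*s^2 + 16.61*s + 23.898) + (0.5) = s^3 + 6.8*s^2 + 16.61*s + 24.398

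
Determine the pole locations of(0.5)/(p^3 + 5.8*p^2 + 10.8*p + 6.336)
Set denominator = 0: p^3 + 5.8*p^2 + 10.8*p + 6.336 = (p + 2.2)(p + 2.4)(p + 1.2) = 0 → Poles: -1.2, -2.2, -2.4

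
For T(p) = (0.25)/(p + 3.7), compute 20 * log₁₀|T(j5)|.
Substitute p = j*5: T(j5) = 0.023908 - 0.0323081j.
|T(j5)| = sqrt(Re² + Im²) = 0.04019.
20*log₁₀(0.04019) = -27.92 dB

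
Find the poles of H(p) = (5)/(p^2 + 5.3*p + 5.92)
Set denominator = 0: p^2 + 5.3*p + 5.92 = (p + 1.6)(p + 3.7) = 0 → Poles: -1.6, -3.7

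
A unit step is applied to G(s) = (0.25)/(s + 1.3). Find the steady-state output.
FVT: lim_{t→∞} y(t) = lim_{s→0} s*Y(s) where Y(s) = G(s)/s.
= lim_{s→0} G(s) = G(0) = num(0)/den(0) = 0.25/1.3 = 0.1923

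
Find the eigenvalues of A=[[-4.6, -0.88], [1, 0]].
Eigenvalues solve det(λI - A) = 0.
Characteristic polynomial: λ^2 + 4.6*λ + 0.88 = 0.
Factor: (λ + 4.4)(λ + 0.2) = 0.
Roots: -0.2, -4.4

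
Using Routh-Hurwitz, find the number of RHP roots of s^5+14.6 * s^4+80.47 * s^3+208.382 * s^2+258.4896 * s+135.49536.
Routh array:
s^5: [1, 80.47, 258.4896]; s^4: [14.6, 208.382, 135.49536]; s^3: [66.1973, 249.209]; s^2: [153.418, 135.49536]; s^1: [190.745]; s^0: [135.49536]
First column: [1, 14.6, 66.1973, 153.418, 190.745, 135.49536]. Sign changes = RHP roots = 0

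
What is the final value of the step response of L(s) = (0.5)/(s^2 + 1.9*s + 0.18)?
FVT: lim_{t→∞} y(t) = lim_{s→0} s*Y(s) where Y(s) = L(s)/s.
= lim_{s→0} L(s) = L(0) = num(0)/den(0) = 0.5/0.18 = 2.778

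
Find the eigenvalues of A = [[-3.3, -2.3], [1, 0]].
Eigenvalues solve det(λI - A) = 0.
Characteristic polynomial: λ^2 + 3.3*λ + 2.3 = 0.
Factor: (λ + 1)(λ + 2.3) = 0.
Roots: -1, -2.3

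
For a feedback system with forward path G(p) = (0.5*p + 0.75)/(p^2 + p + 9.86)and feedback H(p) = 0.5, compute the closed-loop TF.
Closed-loop T = G/(1+GH).
Numerator: G_num * H_den = 0.5*p + 0.75.
Denominator: G_den * H_den + G_num * H_num = (p^2 + p + 9.86) + (0.25*p + 0.375) = p^2 + 1.25*p + 10.235.
T(p) = (0.5*p + 0.75)/(p^2 + 1.25*p + 10.235)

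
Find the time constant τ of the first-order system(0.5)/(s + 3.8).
First-order system: τ = -1/pole. Pole = -3.8. τ = -1/(-3.8) = 0.2632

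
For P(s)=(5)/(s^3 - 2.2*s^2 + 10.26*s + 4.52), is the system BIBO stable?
Denominator: s^3 - 2.2*s^2 + 10.26*s + 4.52 = (s + 0.4)(s^2 - 2.6*s + 11.3). Poles: -0.4, 1.3 + 3.1j, 1.3 - 3.1j. All Re(p)<0: No (unstable)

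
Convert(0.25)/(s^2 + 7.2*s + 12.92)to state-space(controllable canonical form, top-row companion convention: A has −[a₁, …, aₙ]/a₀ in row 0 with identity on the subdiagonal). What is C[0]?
Reachable canonical form: C = numerator coefficients (right-aligned, zero-padded to length n).
num = 0.25, C = [[0, 0.25]].
C[0] = 0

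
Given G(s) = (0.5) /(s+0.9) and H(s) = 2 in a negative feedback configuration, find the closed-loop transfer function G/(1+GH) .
Closed-loop T = G/(1+GH).
Numerator: G_num * H_den = 0.5.
Denominator: G_den * H_den + G_num * H_num = (s + 0.9) + (1) = s + 1.9.
T(s) = (0.5)/(s + 1.9)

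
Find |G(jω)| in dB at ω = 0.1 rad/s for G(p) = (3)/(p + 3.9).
Substitute p = j*0.1: G(j0.1) = 0.768725 - 0.0197109j.
|G(j0.1)| = sqrt(Re² + Im²) = 0.769.
20*log₁₀(0.769) = -2.28 dB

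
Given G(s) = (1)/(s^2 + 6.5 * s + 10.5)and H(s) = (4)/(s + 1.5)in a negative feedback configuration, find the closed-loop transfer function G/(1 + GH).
Closed-loop T = G/(1+GH).
Numerator: G_num * H_den = s + 1.5.
Denominator: G_den * H_den + G_num * H_num = (s^3 + 8*s^2 + 20.25*s + 15.75) + (4) = s^3 + 8*s^2 + 20.25*s + 19.75.
T(s) = (s + 1.5)/(s^3 + 8*s^2 + 20.25*s + 19.75)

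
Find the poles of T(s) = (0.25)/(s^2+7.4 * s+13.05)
Set denominator = 0: s^2 + 7.4*s + 13.05 = (s + 2.9)(s + 4.5) = 0 → Poles: -2.9, -4.5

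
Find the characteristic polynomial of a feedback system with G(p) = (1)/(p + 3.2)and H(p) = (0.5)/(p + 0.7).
Characteristic poly = G_den * H_den + G_num * H_num = (p^2 + 3.9*p + 2.24) + (0.5) = p^2 + 3.9*p + 2.74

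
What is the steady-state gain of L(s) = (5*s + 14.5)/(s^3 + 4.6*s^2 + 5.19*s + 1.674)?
DC gain = L(0) = num(0)/den(0) = 14.5/1.674 = 8.662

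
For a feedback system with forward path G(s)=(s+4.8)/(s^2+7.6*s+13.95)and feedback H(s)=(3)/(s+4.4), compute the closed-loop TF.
Closed-loop T = G/(1+GH).
Numerator: G_num * H_den = s^2 + 9.2*s + 21.12.
Denominator: G_den * H_den + G_num * H_num = (s^3 + 12*s^2 + 47.39*s + 61.38) + (3*s + 14.4) = s^3 + 12*s^2 + 50.39*s + 75.78.
T(s) = (s^2 + 9.2*s + 21.12)/(s^3 + 12*s^2 + 50.39*s + 75.78)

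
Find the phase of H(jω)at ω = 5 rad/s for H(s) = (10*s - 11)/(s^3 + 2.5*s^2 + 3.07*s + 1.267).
Substitute s = j*5: H(j5) = -0.304892 - 0.270583j.
∠H(j5) = atan2(Im, Re) = atan2(-0.270583, -0.304892) = -138.41°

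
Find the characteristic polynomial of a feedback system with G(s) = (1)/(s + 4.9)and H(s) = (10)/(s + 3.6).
Characteristic poly = G_den * H_den + G_num * H_num = (s^2 + 8.5*s + 17.64) + (10) = s^2 + 8.5*s + 27.64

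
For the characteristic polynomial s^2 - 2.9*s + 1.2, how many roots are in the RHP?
s^2 - 2.9*s + 1.2 = (s - 0.5)(s - 2.4). Poles: 0.5, 2.4. RHP poles (Re>0): 2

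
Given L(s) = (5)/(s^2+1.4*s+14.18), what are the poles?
Set denominator = 0: s^2 + 1.4*s + 14.18 = 0 → Poles: -0.7 + 3.7j, -0.7 - 3.7j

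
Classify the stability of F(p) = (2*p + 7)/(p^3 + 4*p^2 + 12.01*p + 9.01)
Denominator: p^3 + 4*p^2 + 12.01*p + 9.01 = (p + 1)(p^2 + 3*p + 9.01). Poles: -1, -1.5 + 2.6j, -1.5 - 2.6j. Stable (all poles in LHP)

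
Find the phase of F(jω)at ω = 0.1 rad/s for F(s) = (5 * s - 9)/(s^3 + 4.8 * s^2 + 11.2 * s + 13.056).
Substitute s = j*0.1: F(j0.1) = -0.683517 + 0.0972368j.
∠F(j0.1) = atan2(Im, Re) = atan2(0.0972368, -0.683517) = 171.90°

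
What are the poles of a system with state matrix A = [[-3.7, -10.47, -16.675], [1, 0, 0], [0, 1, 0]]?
Eigenvalues solve det(λI - A) = 0.
Characteristic polynomial: λ^3 + 3.7*λ^2 + 10.47*λ + 16.675 = 0.
Factor: (λ + 2.3)(λ^2 + 1.4*λ + 7.25) = 0.
Roots: -0.7 + 2.6j, -0.7 - 2.6j, -2.3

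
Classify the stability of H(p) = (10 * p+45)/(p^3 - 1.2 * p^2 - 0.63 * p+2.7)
Denominator: p^3 - 1.2*p^2 - 0.63*p + 2.7 = (p + 1.2)(p^2 - 2.4*p + 2.25). Poles: -1.2, 1.2 + 0.9j, 1.2 - 0.9j. Unstable (2 pole(s) in RHP)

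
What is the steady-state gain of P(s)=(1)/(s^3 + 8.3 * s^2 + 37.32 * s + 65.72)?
DC gain = P(0) = num(0)/den(0) = 1/65.72 = 0.01522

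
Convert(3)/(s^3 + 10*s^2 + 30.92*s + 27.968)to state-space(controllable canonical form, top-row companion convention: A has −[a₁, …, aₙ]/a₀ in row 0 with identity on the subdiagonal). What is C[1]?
Reachable canonical form: C = numerator coefficients (right-aligned, zero-padded to length n).
num = 3, C = [[0, 0, 3]].
C[1] = 0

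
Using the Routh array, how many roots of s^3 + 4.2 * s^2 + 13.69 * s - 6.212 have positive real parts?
Routh array:
s^3: [1, 13.69]; s^2: [4.2, -6.212]; s^1: [15.169]; s^0: [-6.212]
First column: [1, 4.2, 15.169, -6.212]. Sign changes = RHP roots = 1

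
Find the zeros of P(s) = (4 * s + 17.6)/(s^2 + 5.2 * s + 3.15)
Set numerator = 0: 4*s + 17.6 = 0 → Zeros: -4.4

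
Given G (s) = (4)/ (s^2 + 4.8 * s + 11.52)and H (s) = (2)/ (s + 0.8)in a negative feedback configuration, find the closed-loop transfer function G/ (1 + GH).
Closed-loop T = G/(1+GH).
Numerator: G_num * H_den = 4*s + 3.2.
Denominator: G_den * H_den + G_num * H_num = (s^3 + 5.6*s^2 + 15.36*s + 9.216) + (8) = s^3 + 5.6*s^2 + 15.36*s + 17.216.
T(s) = (4*s + 3.2)/(s^3 + 5.6*s^2 + 15.36*s + 17.216)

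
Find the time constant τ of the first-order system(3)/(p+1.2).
First-order system: τ = -1/pole. Pole = -1.2. τ = -1/(-1.2) = 0.8333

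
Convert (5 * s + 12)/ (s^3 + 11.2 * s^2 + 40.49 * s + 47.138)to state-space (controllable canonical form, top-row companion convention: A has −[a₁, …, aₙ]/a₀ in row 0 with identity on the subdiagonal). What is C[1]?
Reachable canonical form: C = numerator coefficients (right-aligned, zero-padded to length n).
num = 5*s + 12, C = [[0, 5, 12]].
C[1] = 5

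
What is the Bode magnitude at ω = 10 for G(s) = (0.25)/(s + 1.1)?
Substitute s = j*10: G(j10) = 0.00271712 - 0.0247011j.
|G(j10)| = sqrt(Re² + Im²) = 0.02485.
20*log₁₀(0.02485) = -32.09 dB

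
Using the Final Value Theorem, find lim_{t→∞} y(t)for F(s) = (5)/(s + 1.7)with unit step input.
FVT: lim_{t→∞} y(t) = lim_{s→0} s*Y(s) where Y(s) = F(s)/s.
= lim_{s→0} F(s) = F(0) = num(0)/den(0) = 5/1.7 = 2.941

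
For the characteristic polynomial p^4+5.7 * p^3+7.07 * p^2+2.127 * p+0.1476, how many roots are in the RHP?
p^4 + 5.7*p^3 + 7.07*p^2 + 2.127*p + 0.1476 = (p + 1.2)(p + 0.1)(p + 4.1)(p + 0.3). Poles: -0.1, -0.3, -1.2, -4.1. RHP poles (Re>0): 0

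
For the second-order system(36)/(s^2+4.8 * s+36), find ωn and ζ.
Standard form: ωn²/(s²+2ζωn·s+ωn²).
const=36=ωn² → ωn=6, s coeff=4.8=2ζωn → ζ=0.4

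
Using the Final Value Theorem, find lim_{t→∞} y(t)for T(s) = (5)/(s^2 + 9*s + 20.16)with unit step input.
FVT: lim_{t→∞} y(t) = lim_{s→0} s*Y(s) where Y(s) = T(s)/s.
= lim_{s→0} T(s) = T(0) = num(0)/den(0) = 5/20.16 = 0.248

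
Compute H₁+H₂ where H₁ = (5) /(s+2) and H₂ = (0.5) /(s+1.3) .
Parallel: H = H₁ + H₂ = (n₁·d₂ + n₂·d₁)/(d₁·d₂).
n₁·d₂ = 5*s + 6.5. n₂·d₁ = 0.5*s + 1. Sum = 5.5*s + 7.5. d₁·d₂ = s^2 + 3.3*s + 2.6.
H(s) = (5.5*s + 7.5)/(s^2 + 3.3*s + 2.6)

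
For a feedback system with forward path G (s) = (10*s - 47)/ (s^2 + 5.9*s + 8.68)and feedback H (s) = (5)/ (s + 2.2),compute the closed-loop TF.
Closed-loop T = G/(1+GH).
Numerator: G_num * H_den = 10*s^2 - 25*s - 103.4.
Denominator: G_den * H_den + G_num * H_num = (s^3 + 8.1*s^2 + 21.66*s + 19.096) + (50*s - 235) = s^3 + 8.1*s^2 + 71.66*s - 215.904.
T(s) = (10*s^2 - 25*s - 103.4)/(s^3 + 8.1*s^2 + 71.66*s - 215.904)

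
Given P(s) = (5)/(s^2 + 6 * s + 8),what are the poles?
Set denominator = 0: s^2 + 6*s + 8 = (s + 4)(s + 2) = 0 → Poles: -2, -4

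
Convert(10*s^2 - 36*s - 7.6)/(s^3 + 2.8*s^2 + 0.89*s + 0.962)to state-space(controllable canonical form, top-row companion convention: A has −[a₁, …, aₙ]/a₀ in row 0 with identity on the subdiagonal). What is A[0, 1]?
Reachable canonical form for den = s^3 + 2.8*s^2 + 0.89*s + 0.962: top row of A = -[a₁,a₂,...,aₙ]/a₀, ones on the subdiagonal, zeros elsewhere.
A = [[-2.8, -0.89, -0.962], [1, 0, 0], [0, 1, 0]].
A[0,1] = -0.89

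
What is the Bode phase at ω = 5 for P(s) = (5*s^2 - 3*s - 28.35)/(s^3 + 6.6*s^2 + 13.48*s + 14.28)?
Substitute s = j*5: P(j5) = 0.920975 - 0.252443j.
∠P(j5) = atan2(Im, Re) = atan2(-0.252443, 0.920975) = -15.33°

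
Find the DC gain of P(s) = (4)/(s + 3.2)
DC gain = P(0) = num(0)/den(0) = 4/3.2 = 1.25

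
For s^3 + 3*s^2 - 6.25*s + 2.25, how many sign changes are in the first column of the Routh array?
Routh array:
s^3: [1, -6.25]; s^2: [3, 2.25]; s^1: [-7]; s^0: [2.25]
First column: [1, 3, -7, 2.25]. Sign changes = 2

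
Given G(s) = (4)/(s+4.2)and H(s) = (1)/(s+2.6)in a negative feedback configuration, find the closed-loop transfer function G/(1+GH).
Closed-loop T = G/(1+GH).
Numerator: G_num * H_den = 4*s + 10.4.
Denominator: G_den * H_den + G_num * H_num = (s^2 + 6.8*s + 10.92) + (4) = s^2 + 6.8*s + 14.92.
T(s) = (4*s + 10.4)/(s^2 + 6.8*s + 14.92)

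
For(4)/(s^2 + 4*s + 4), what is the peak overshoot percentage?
Standard form: ωn²/(s²+2ζωn·s+ωn²) → ωn = 2, ζ = 1.
ζ ≥ 1, so the response is non-oscillatory: peak overshoot = 0%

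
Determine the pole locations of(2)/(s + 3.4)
Set denominator = 0: s + 3.4 = 0 → Poles: -3.4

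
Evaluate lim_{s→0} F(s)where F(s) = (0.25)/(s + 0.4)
DC gain = F(0) = num(0)/den(0) = 0.25/0.4 = 0.625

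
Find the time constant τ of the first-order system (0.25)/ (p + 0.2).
First-order system: τ = -1/pole. Pole = -0.2. τ = -1/(-0.2) = 5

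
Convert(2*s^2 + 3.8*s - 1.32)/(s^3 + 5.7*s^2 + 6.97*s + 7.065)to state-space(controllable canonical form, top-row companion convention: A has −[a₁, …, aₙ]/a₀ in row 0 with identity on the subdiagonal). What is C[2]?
Reachable canonical form: C = numerator coefficients (right-aligned, zero-padded to length n).
num = 2*s^2 + 3.8*s - 1.32, C = [[2, 3.8, -1.32]].
C[2] = -1.32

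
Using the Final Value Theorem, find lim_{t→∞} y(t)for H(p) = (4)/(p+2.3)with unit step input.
FVT: lim_{t→∞} y(t) = lim_{p→0} p*Y(p) where Y(p) = H(p)/p.
= lim_{p→0} H(p) = H(0) = num(0)/den(0) = 4/2.3 = 1.739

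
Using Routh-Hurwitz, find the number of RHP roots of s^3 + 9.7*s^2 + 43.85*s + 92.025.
Routh array:
s^3: [1, 43.85]; s^2: [9.7, 92.025]; s^1: [34.3629]; s^0: [92.025]
First column: [1, 9.7, 34.3629, 92.025]. Sign changes = RHP roots = 0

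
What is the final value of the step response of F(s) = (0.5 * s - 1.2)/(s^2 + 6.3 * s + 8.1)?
FVT: lim_{t→∞} y(t) = lim_{s→0} s*Y(s) where Y(s) = F(s)/s.
= lim_{s→0} F(s) = F(0) = num(0)/den(0) = -1.2/8.1 = -0.1481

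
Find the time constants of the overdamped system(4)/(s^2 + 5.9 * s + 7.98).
Overdamped: real poles at -2.1, -3.8. τ = -1/pole → τ₁ = 0.4762, τ₂ = 0.2632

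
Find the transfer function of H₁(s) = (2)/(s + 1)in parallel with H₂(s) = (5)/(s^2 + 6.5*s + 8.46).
Parallel: H = H₁ + H₂ = (n₁·d₂ + n₂·d₁)/(d₁·d₂).
n₁·d₂ = 2*s^2 + 13*s + 16.92. n₂·d₁ = 5*s + 5. Sum = 2*s^2 + 18*s + 21.92. d₁·d₂ = s^3 + 7.5*s^2 + 14.96*s + 8.46.
H(s) = (2*s^2 + 18*s + 21.92)/(s^3 + 7.5*s^2 + 14.96*s + 8.46)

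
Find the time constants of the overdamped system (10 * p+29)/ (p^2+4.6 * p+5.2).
Overdamped: real poles at -2, -2.6. τ = -1/pole → τ₁ = 0.5, τ₂ = 0.3846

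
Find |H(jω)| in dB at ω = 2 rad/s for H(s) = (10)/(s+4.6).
Substitute s = j*2: H(j2) = 1.8283 - 0.794913j.
|H(j2)| = sqrt(Re² + Im²) = 1.994.
20*log₁₀(1.994) = 5.99 dB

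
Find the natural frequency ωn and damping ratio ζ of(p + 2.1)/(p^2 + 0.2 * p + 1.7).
Underdamped: complex pole -0.1 + 1.3j. ωn = |pole| = 1.304, ζ = -Re(pole)/ωn = 0.0767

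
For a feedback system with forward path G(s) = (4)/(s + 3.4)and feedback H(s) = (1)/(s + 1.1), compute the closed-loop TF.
Closed-loop T = G/(1+GH).
Numerator: G_num * H_den = 4*s + 4.4.
Denominator: G_den * H_den + G_num * H_num = (s^2 + 4.5*s + 3.74) + (4) = s^2 + 4.5*s + 7.74.
T(s) = (4*s + 4.4)/(s^2 + 4.5*s + 7.74)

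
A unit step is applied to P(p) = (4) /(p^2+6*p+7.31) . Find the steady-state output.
FVT: lim_{t→∞} y(t) = lim_{p→0} p*Y(p) where Y(p) = P(p)/p.
= lim_{p→0} P(p) = P(0) = num(0)/den(0) = 4/7.31 = 0.5472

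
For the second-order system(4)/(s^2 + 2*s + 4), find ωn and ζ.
Standard form: ωn²/(s²+2ζωn·s+ωn²).
const=4=ωn² → ωn=2, s coeff=2=2ζωn → ζ=0.5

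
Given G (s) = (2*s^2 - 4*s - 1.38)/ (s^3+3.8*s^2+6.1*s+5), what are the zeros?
Set numerator = 0: 2*s^2 - 4*s - 1.38 = 2*(s - 2.3)(s + 0.3) = 0 → Zeros: -0.3, 2.3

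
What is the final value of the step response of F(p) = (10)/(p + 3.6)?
FVT: lim_{t→∞} y(t) = lim_{p→0} p*Y(p) where Y(p) = F(p)/p.
= lim_{p→0} F(p) = F(0) = num(0)/den(0) = 10/3.6 = 2.778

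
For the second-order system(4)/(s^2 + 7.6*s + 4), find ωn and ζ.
Standard form: ωn²/(s²+2ζωn·s+ωn²).
const=4=ωn² → ωn=2, s coeff=7.6=2ζωn → ζ=1.9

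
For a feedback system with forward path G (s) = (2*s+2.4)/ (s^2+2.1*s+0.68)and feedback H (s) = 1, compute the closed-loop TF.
Closed-loop T = G/(1+GH).
Numerator: G_num * H_den = 2*s + 2.4.
Denominator: G_den * H_den + G_num * H_num = (s^2 + 2.1*s + 0.68) + (2*s + 2.4) = s^2 + 4.1*s + 3.08.
T(s) = (2*s + 2.4)/(s^2 + 4.1*s + 3.08)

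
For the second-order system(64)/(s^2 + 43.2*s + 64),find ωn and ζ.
Standard form: ωn²/(s²+2ζωn·s+ωn²).
const=64=ωn² → ωn=8, s coeff=43.2=2ζωn → ζ=2.7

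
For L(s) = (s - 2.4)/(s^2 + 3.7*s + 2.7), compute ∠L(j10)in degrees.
Substitute s = j*10: L(j10) = 0.0556943 - 0.0815962j.
∠L(j10) = atan2(Im, Re) = atan2(-0.0815962, 0.0556943) = -55.68°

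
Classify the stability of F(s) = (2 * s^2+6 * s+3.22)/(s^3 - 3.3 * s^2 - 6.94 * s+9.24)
Denominator: s^3 - 3.3*s^2 - 6.94*s + 9.24 = (s - 4.4)(s - 1)(s + 2.1). Poles: -2.1, 1, 4.4. Unstable (2 pole(s) in RHP)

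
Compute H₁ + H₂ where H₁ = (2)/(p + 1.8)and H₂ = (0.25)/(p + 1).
Parallel: H = H₁ + H₂ = (n₁·d₂ + n₂·d₁)/(d₁·d₂).
n₁·d₂ = 2*p + 2. n₂·d₁ = 0.25*p + 0.45. Sum = 2.25*p + 2.45. d₁·d₂ = p^2 + 2.8*p + 1.8.
H(p) = (2.25*p + 2.45)/(p^2 + 2.8*p + 1.8)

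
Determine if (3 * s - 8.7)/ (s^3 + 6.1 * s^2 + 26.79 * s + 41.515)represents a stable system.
Denominator: s^3 + 6.1*s^2 + 26.79*s + 41.515 = (s + 2.3)(s^2 + 3.8*s + 18.05). Poles: -1.9 + 3.8j, -1.9 - 3.8j, -2.3. All Re(p)<0: Yes (stable)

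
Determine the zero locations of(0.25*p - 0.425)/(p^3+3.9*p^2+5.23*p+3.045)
Set numerator = 0: 0.25*p - 0.425 = 0 → Zeros: 1.7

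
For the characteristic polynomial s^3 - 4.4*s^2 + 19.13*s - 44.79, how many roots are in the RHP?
s^3 - 4.4*s^2 + 19.13*s - 44.79 = (s - 3)(s^2 - 1.4*s + 14.93). Poles: 0.7 + 3.8j, 0.7 - 3.8j, 3. RHP poles (Re>0): 3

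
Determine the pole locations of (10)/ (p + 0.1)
Set denominator = 0: p + 0.1 = 0 → Poles: -0.1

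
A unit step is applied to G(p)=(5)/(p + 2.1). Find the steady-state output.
FVT: lim_{t→∞} y(t) = lim_{p→0} p*Y(p) where Y(p) = G(p)/p.
= lim_{p→0} G(p) = G(0) = num(0)/den(0) = 5/2.1 = 2.381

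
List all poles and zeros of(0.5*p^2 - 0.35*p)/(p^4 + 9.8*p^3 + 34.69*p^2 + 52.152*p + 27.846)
Set denominator = 0: p^4 + 9.8*p^3 + 34.69*p^2 + 52.152*p + 27.846 = (p + 2.1)(p + 3)(p + 1.3)(p + 3.4) = 0 → Poles: -1.3, -2.1, -3, -3.4
Set numerator = 0: 0.5*p^2 - 0.35*p = 0.5*p(p - 0.7) = 0 → Zeros: 0, 0.7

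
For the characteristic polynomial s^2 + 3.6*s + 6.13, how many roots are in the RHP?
Poles: -1.8 + 1.7j, -1.8 - 1.7j. RHP poles (Re>0): 0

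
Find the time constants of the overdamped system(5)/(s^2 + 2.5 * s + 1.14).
Overdamped: real poles at -1.9, -0.6. τ = -1/pole → τ₁ = 0.5263, τ₂ = 1.667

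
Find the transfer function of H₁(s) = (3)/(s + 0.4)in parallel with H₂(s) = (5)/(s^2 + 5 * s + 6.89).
Parallel: H = H₁ + H₂ = (n₁·d₂ + n₂·d₁)/(d₁·d₂).
n₁·d₂ = 3*s^2 + 15*s + 20.67. n₂·d₁ = 5*s + 2. Sum = 3*s^2 + 20*s + 22.67. d₁·d₂ = s^3 + 5.4*s^2 + 8.89*s + 2.756.
H(s) = (3*s^2 + 20*s + 22.67)/(s^3 + 5.4*s^2 + 8.89*s + 2.756)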